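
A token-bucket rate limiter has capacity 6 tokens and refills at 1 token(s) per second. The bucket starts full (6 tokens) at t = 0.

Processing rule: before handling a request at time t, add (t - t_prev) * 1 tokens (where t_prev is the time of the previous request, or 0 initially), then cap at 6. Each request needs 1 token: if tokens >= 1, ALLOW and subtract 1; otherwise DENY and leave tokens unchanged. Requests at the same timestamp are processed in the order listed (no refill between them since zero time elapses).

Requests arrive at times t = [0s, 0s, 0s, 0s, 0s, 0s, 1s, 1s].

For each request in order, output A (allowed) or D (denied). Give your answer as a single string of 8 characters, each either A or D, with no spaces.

Answer: AAAAAAAD

Derivation:
Simulating step by step:
  req#1 t=0s: ALLOW
  req#2 t=0s: ALLOW
  req#3 t=0s: ALLOW
  req#4 t=0s: ALLOW
  req#5 t=0s: ALLOW
  req#6 t=0s: ALLOW
  req#7 t=1s: ALLOW
  req#8 t=1s: DENY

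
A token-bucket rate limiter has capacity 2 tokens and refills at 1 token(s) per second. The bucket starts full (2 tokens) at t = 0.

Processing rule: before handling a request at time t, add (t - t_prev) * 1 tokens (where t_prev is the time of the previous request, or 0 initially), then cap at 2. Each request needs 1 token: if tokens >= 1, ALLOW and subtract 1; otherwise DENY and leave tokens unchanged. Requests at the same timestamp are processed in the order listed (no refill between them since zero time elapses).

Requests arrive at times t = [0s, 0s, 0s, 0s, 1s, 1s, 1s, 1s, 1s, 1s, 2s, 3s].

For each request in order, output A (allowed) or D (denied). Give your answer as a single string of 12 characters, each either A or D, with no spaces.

Answer: AADDADDDDDAA

Derivation:
Simulating step by step:
  req#1 t=0s: ALLOW
  req#2 t=0s: ALLOW
  req#3 t=0s: DENY
  req#4 t=0s: DENY
  req#5 t=1s: ALLOW
  req#6 t=1s: DENY
  req#7 t=1s: DENY
  req#8 t=1s: DENY
  req#9 t=1s: DENY
  req#10 t=1s: DENY
  req#11 t=2s: ALLOW
  req#12 t=3s: ALLOW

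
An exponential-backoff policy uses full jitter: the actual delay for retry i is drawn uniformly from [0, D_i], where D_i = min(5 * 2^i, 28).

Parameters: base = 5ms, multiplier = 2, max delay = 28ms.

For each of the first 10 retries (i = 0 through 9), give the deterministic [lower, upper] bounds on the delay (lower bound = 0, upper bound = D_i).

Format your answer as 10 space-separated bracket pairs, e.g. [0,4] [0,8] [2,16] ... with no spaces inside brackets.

Computing bounds per retry:
  i=0: D_i=min(5*2^0,28)=5, bounds=[0,5]
  i=1: D_i=min(5*2^1,28)=10, bounds=[0,10]
  i=2: D_i=min(5*2^2,28)=20, bounds=[0,20]
  i=3: D_i=min(5*2^3,28)=28, bounds=[0,28]
  i=4: D_i=min(5*2^4,28)=28, bounds=[0,28]
  i=5: D_i=min(5*2^5,28)=28, bounds=[0,28]
  i=6: D_i=min(5*2^6,28)=28, bounds=[0,28]
  i=7: D_i=min(5*2^7,28)=28, bounds=[0,28]
  i=8: D_i=min(5*2^8,28)=28, bounds=[0,28]
  i=9: D_i=min(5*2^9,28)=28, bounds=[0,28]

Answer: [0,5] [0,10] [0,20] [0,28] [0,28] [0,28] [0,28] [0,28] [0,28] [0,28]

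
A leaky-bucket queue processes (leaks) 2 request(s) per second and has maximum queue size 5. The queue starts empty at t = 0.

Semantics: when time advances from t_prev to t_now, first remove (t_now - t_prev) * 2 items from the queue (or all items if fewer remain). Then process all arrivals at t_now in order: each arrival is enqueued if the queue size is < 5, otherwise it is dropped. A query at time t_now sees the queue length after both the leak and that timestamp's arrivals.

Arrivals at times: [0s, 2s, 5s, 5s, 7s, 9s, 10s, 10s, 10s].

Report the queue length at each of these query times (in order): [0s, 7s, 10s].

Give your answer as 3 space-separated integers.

Answer: 1 1 3

Derivation:
Queue lengths at query times:
  query t=0s: backlog = 1
  query t=7s: backlog = 1
  query t=10s: backlog = 3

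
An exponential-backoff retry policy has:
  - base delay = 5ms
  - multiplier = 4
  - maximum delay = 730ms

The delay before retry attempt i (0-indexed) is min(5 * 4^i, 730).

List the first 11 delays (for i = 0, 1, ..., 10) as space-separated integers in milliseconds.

Answer: 5 20 80 320 730 730 730 730 730 730 730

Derivation:
Computing each delay:
  i=0: min(5*4^0, 730) = 5
  i=1: min(5*4^1, 730) = 20
  i=2: min(5*4^2, 730) = 80
  i=3: min(5*4^3, 730) = 320
  i=4: min(5*4^4, 730) = 730
  i=5: min(5*4^5, 730) = 730
  i=6: min(5*4^6, 730) = 730
  i=7: min(5*4^7, 730) = 730
  i=8: min(5*4^8, 730) = 730
  i=9: min(5*4^9, 730) = 730
  i=10: min(5*4^10, 730) = 730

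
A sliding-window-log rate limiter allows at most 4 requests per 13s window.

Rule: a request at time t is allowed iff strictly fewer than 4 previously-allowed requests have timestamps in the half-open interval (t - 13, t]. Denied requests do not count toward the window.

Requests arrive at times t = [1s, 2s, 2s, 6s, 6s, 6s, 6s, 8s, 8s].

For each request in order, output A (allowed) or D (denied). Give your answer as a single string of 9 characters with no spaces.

Tracking allowed requests in the window:
  req#1 t=1s: ALLOW
  req#2 t=2s: ALLOW
  req#3 t=2s: ALLOW
  req#4 t=6s: ALLOW
  req#5 t=6s: DENY
  req#6 t=6s: DENY
  req#7 t=6s: DENY
  req#8 t=8s: DENY
  req#9 t=8s: DENY

Answer: AAAADDDDD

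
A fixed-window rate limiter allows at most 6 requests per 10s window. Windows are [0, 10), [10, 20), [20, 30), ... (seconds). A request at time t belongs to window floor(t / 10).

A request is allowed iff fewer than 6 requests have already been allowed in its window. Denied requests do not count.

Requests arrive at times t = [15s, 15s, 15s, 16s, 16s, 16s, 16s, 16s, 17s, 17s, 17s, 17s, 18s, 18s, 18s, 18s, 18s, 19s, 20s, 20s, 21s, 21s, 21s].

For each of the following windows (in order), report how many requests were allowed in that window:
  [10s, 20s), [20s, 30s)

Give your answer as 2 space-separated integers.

Answer: 6 5

Derivation:
Processing requests:
  req#1 t=15s (window 1): ALLOW
  req#2 t=15s (window 1): ALLOW
  req#3 t=15s (window 1): ALLOW
  req#4 t=16s (window 1): ALLOW
  req#5 t=16s (window 1): ALLOW
  req#6 t=16s (window 1): ALLOW
  req#7 t=16s (window 1): DENY
  req#8 t=16s (window 1): DENY
  req#9 t=17s (window 1): DENY
  req#10 t=17s (window 1): DENY
  req#11 t=17s (window 1): DENY
  req#12 t=17s (window 1): DENY
  req#13 t=18s (window 1): DENY
  req#14 t=18s (window 1): DENY
  req#15 t=18s (window 1): DENY
  req#16 t=18s (window 1): DENY
  req#17 t=18s (window 1): DENY
  req#18 t=19s (window 1): DENY
  req#19 t=20s (window 2): ALLOW
  req#20 t=20s (window 2): ALLOW
  req#21 t=21s (window 2): ALLOW
  req#22 t=21s (window 2): ALLOW
  req#23 t=21s (window 2): ALLOW

Allowed counts by window: 6 5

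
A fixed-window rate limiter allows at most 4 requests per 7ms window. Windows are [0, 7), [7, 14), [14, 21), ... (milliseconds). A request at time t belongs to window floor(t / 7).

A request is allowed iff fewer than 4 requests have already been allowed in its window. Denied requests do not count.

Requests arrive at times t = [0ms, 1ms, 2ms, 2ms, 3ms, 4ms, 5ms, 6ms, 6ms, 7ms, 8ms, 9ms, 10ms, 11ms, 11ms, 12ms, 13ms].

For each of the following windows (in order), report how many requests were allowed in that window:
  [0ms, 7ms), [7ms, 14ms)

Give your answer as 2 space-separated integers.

Processing requests:
  req#1 t=0ms (window 0): ALLOW
  req#2 t=1ms (window 0): ALLOW
  req#3 t=2ms (window 0): ALLOW
  req#4 t=2ms (window 0): ALLOW
  req#5 t=3ms (window 0): DENY
  req#6 t=4ms (window 0): DENY
  req#7 t=5ms (window 0): DENY
  req#8 t=6ms (window 0): DENY
  req#9 t=6ms (window 0): DENY
  req#10 t=7ms (window 1): ALLOW
  req#11 t=8ms (window 1): ALLOW
  req#12 t=9ms (window 1): ALLOW
  req#13 t=10ms (window 1): ALLOW
  req#14 t=11ms (window 1): DENY
  req#15 t=11ms (window 1): DENY
  req#16 t=12ms (window 1): DENY
  req#17 t=13ms (window 1): DENY

Allowed counts by window: 4 4

Answer: 4 4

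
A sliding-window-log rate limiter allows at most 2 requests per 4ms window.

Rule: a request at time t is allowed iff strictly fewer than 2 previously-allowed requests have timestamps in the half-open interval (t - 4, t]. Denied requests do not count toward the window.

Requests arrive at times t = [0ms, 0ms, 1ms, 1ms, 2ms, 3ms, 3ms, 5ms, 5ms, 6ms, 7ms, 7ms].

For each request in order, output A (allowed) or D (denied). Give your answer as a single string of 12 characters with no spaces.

Answer: AADDDDDAADDD

Derivation:
Tracking allowed requests in the window:
  req#1 t=0ms: ALLOW
  req#2 t=0ms: ALLOW
  req#3 t=1ms: DENY
  req#4 t=1ms: DENY
  req#5 t=2ms: DENY
  req#6 t=3ms: DENY
  req#7 t=3ms: DENY
  req#8 t=5ms: ALLOW
  req#9 t=5ms: ALLOW
  req#10 t=6ms: DENY
  req#11 t=7ms: DENY
  req#12 t=7ms: DENY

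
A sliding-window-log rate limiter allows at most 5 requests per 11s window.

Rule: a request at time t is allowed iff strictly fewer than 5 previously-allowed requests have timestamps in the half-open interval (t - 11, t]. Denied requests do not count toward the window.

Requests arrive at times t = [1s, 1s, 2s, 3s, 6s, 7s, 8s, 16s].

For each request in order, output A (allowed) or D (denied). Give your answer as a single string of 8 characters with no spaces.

Tracking allowed requests in the window:
  req#1 t=1s: ALLOW
  req#2 t=1s: ALLOW
  req#3 t=2s: ALLOW
  req#4 t=3s: ALLOW
  req#5 t=6s: ALLOW
  req#6 t=7s: DENY
  req#7 t=8s: DENY
  req#8 t=16s: ALLOW

Answer: AAAAADDA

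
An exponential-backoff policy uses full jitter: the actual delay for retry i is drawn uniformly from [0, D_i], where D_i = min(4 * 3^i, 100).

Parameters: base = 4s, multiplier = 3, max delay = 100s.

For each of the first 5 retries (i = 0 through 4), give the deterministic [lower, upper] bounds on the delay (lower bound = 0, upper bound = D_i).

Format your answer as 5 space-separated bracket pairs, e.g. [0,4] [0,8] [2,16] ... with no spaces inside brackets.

Computing bounds per retry:
  i=0: D_i=min(4*3^0,100)=4, bounds=[0,4]
  i=1: D_i=min(4*3^1,100)=12, bounds=[0,12]
  i=2: D_i=min(4*3^2,100)=36, bounds=[0,36]
  i=3: D_i=min(4*3^3,100)=100, bounds=[0,100]
  i=4: D_i=min(4*3^4,100)=100, bounds=[0,100]

Answer: [0,4] [0,12] [0,36] [0,100] [0,100]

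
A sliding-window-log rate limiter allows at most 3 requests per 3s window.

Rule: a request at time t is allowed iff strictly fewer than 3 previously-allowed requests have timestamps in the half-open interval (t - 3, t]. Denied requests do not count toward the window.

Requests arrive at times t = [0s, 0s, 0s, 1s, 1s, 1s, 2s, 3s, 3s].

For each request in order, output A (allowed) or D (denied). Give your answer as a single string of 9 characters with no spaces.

Answer: AAADDDDAA

Derivation:
Tracking allowed requests in the window:
  req#1 t=0s: ALLOW
  req#2 t=0s: ALLOW
  req#3 t=0s: ALLOW
  req#4 t=1s: DENY
  req#5 t=1s: DENY
  req#6 t=1s: DENY
  req#7 t=2s: DENY
  req#8 t=3s: ALLOW
  req#9 t=3s: ALLOW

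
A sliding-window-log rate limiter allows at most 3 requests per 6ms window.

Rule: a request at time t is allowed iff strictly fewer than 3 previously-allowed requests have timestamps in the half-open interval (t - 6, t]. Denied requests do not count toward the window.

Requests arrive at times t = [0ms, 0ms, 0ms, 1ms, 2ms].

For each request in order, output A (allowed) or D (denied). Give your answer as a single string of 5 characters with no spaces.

Answer: AAADD

Derivation:
Tracking allowed requests in the window:
  req#1 t=0ms: ALLOW
  req#2 t=0ms: ALLOW
  req#3 t=0ms: ALLOW
  req#4 t=1ms: DENY
  req#5 t=2ms: DENY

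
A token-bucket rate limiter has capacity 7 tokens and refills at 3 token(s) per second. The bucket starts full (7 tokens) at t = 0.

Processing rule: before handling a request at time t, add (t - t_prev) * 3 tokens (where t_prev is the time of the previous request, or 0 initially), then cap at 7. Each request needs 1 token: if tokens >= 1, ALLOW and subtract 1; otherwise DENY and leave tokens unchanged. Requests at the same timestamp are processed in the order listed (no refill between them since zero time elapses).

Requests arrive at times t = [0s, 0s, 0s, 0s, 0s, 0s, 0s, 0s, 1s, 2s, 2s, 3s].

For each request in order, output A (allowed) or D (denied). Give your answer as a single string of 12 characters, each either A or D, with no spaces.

Simulating step by step:
  req#1 t=0s: ALLOW
  req#2 t=0s: ALLOW
  req#3 t=0s: ALLOW
  req#4 t=0s: ALLOW
  req#5 t=0s: ALLOW
  req#6 t=0s: ALLOW
  req#7 t=0s: ALLOW
  req#8 t=0s: DENY
  req#9 t=1s: ALLOW
  req#10 t=2s: ALLOW
  req#11 t=2s: ALLOW
  req#12 t=3s: ALLOW

Answer: AAAAAAADAAAA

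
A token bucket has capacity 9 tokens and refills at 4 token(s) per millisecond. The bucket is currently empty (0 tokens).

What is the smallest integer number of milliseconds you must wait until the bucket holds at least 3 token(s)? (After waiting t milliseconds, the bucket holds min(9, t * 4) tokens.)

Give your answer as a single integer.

Need t * 4 >= 3, so t >= 3/4.
Smallest integer t = ceil(3/4) = 1.

Answer: 1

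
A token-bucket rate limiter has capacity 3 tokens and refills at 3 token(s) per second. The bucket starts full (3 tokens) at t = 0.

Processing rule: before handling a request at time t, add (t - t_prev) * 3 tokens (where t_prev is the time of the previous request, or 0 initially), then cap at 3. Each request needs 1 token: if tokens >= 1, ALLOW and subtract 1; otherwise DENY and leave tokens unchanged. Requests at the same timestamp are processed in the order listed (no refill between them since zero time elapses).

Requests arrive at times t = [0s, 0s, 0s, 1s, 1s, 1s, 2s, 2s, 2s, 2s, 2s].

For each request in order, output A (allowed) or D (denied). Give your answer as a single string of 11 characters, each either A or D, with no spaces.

Simulating step by step:
  req#1 t=0s: ALLOW
  req#2 t=0s: ALLOW
  req#3 t=0s: ALLOW
  req#4 t=1s: ALLOW
  req#5 t=1s: ALLOW
  req#6 t=1s: ALLOW
  req#7 t=2s: ALLOW
  req#8 t=2s: ALLOW
  req#9 t=2s: ALLOW
  req#10 t=2s: DENY
  req#11 t=2s: DENY

Answer: AAAAAAAAADD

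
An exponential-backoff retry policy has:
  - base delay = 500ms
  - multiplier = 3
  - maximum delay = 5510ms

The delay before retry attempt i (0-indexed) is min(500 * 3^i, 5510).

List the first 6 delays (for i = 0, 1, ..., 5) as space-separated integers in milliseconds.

Computing each delay:
  i=0: min(500*3^0, 5510) = 500
  i=1: min(500*3^1, 5510) = 1500
  i=2: min(500*3^2, 5510) = 4500
  i=3: min(500*3^3, 5510) = 5510
  i=4: min(500*3^4, 5510) = 5510
  i=5: min(500*3^5, 5510) = 5510

Answer: 500 1500 4500 5510 5510 5510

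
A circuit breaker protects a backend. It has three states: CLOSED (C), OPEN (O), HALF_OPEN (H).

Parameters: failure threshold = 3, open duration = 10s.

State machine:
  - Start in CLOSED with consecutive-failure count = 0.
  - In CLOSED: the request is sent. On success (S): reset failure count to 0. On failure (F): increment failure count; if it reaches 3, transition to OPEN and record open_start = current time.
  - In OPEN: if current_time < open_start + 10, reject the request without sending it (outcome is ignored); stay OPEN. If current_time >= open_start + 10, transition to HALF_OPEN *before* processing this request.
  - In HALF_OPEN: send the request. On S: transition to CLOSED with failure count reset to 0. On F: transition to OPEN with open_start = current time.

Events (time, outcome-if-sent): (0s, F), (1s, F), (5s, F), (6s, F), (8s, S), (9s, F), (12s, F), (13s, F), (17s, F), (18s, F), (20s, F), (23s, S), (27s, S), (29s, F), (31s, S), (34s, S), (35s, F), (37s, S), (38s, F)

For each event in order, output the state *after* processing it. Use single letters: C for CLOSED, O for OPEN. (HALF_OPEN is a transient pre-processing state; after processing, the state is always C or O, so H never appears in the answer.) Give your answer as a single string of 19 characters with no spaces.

State after each event:
  event#1 t=0s outcome=F: state=CLOSED
  event#2 t=1s outcome=F: state=CLOSED
  event#3 t=5s outcome=F: state=OPEN
  event#4 t=6s outcome=F: state=OPEN
  event#5 t=8s outcome=S: state=OPEN
  event#6 t=9s outcome=F: state=OPEN
  event#7 t=12s outcome=F: state=OPEN
  event#8 t=13s outcome=F: state=OPEN
  event#9 t=17s outcome=F: state=OPEN
  event#10 t=18s outcome=F: state=OPEN
  event#11 t=20s outcome=F: state=OPEN
  event#12 t=23s outcome=S: state=OPEN
  event#13 t=27s outcome=S: state=CLOSED
  event#14 t=29s outcome=F: state=CLOSED
  event#15 t=31s outcome=S: state=CLOSED
  event#16 t=34s outcome=S: state=CLOSED
  event#17 t=35s outcome=F: state=CLOSED
  event#18 t=37s outcome=S: state=CLOSED
  event#19 t=38s outcome=F: state=CLOSED

Answer: CCOOOOOOOOOOCCCCCCC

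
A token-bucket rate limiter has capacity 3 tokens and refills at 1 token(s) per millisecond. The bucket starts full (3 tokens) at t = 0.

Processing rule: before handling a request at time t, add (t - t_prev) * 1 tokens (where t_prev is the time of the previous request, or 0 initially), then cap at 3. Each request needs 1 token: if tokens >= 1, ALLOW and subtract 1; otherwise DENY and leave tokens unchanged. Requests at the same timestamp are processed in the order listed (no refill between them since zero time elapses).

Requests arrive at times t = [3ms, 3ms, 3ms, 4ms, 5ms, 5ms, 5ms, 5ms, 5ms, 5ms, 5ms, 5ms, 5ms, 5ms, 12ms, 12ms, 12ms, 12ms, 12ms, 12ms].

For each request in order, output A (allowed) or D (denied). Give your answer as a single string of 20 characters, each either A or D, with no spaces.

Simulating step by step:
  req#1 t=3ms: ALLOW
  req#2 t=3ms: ALLOW
  req#3 t=3ms: ALLOW
  req#4 t=4ms: ALLOW
  req#5 t=5ms: ALLOW
  req#6 t=5ms: DENY
  req#7 t=5ms: DENY
  req#8 t=5ms: DENY
  req#9 t=5ms: DENY
  req#10 t=5ms: DENY
  req#11 t=5ms: DENY
  req#12 t=5ms: DENY
  req#13 t=5ms: DENY
  req#14 t=5ms: DENY
  req#15 t=12ms: ALLOW
  req#16 t=12ms: ALLOW
  req#17 t=12ms: ALLOW
  req#18 t=12ms: DENY
  req#19 t=12ms: DENY
  req#20 t=12ms: DENY

Answer: AAAAADDDDDDDDDAAADDD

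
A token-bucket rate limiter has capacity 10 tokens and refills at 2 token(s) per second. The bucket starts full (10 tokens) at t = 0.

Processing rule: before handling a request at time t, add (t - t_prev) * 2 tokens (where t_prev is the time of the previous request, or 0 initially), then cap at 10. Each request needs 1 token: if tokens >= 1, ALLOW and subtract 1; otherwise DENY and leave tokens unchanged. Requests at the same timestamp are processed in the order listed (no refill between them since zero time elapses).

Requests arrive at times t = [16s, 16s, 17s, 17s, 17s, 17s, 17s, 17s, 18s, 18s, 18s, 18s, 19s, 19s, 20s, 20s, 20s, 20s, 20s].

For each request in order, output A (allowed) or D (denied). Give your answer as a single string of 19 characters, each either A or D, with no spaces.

Answer: AAAAAAAAAAAAAAAAAAD

Derivation:
Simulating step by step:
  req#1 t=16s: ALLOW
  req#2 t=16s: ALLOW
  req#3 t=17s: ALLOW
  req#4 t=17s: ALLOW
  req#5 t=17s: ALLOW
  req#6 t=17s: ALLOW
  req#7 t=17s: ALLOW
  req#8 t=17s: ALLOW
  req#9 t=18s: ALLOW
  req#10 t=18s: ALLOW
  req#11 t=18s: ALLOW
  req#12 t=18s: ALLOW
  req#13 t=19s: ALLOW
  req#14 t=19s: ALLOW
  req#15 t=20s: ALLOW
  req#16 t=20s: ALLOW
  req#17 t=20s: ALLOW
  req#18 t=20s: ALLOW
  req#19 t=20s: DENY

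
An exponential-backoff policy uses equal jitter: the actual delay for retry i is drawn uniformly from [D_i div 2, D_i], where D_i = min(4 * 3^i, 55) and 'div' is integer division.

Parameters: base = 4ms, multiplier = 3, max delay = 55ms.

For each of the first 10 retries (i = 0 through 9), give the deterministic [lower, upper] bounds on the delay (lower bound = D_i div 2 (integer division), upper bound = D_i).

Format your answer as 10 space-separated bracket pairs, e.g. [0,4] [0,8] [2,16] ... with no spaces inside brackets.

Computing bounds per retry:
  i=0: D_i=min(4*3^0,55)=4, bounds=[2,4]
  i=1: D_i=min(4*3^1,55)=12, bounds=[6,12]
  i=2: D_i=min(4*3^2,55)=36, bounds=[18,36]
  i=3: D_i=min(4*3^3,55)=55, bounds=[27,55]
  i=4: D_i=min(4*3^4,55)=55, bounds=[27,55]
  i=5: D_i=min(4*3^5,55)=55, bounds=[27,55]
  i=6: D_i=min(4*3^6,55)=55, bounds=[27,55]
  i=7: D_i=min(4*3^7,55)=55, bounds=[27,55]
  i=8: D_i=min(4*3^8,55)=55, bounds=[27,55]
  i=9: D_i=min(4*3^9,55)=55, bounds=[27,55]

Answer: [2,4] [6,12] [18,36] [27,55] [27,55] [27,55] [27,55] [27,55] [27,55] [27,55]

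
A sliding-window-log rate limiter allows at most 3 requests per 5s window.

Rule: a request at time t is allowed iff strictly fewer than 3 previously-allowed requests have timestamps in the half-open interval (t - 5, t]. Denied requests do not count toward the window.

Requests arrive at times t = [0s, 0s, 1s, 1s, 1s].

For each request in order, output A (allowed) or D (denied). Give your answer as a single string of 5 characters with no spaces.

Tracking allowed requests in the window:
  req#1 t=0s: ALLOW
  req#2 t=0s: ALLOW
  req#3 t=1s: ALLOW
  req#4 t=1s: DENY
  req#5 t=1s: DENY

Answer: AAADD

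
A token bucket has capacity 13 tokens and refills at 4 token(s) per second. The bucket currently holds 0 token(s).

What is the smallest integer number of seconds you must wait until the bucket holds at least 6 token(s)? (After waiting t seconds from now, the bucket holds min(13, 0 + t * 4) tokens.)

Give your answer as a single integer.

Need 0 + t * 4 >= 6, so t >= 6/4.
Smallest integer t = ceil(6/4) = 2.

Answer: 2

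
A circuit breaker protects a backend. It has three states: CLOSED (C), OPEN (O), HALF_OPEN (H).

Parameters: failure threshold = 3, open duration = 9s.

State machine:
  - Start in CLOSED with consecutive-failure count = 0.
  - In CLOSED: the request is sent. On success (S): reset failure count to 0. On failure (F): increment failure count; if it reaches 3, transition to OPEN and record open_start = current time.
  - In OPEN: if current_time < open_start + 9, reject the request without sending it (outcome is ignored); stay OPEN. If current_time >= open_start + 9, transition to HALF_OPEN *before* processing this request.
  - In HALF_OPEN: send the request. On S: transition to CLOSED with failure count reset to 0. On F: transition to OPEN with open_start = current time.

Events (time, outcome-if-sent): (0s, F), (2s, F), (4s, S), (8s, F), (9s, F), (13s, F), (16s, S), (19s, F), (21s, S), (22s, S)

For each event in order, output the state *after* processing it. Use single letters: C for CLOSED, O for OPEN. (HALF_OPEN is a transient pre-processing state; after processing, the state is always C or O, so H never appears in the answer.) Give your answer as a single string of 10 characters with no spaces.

Answer: CCCCCOOOOC

Derivation:
State after each event:
  event#1 t=0s outcome=F: state=CLOSED
  event#2 t=2s outcome=F: state=CLOSED
  event#3 t=4s outcome=S: state=CLOSED
  event#4 t=8s outcome=F: state=CLOSED
  event#5 t=9s outcome=F: state=CLOSED
  event#6 t=13s outcome=F: state=OPEN
  event#7 t=16s outcome=S: state=OPEN
  event#8 t=19s outcome=F: state=OPEN
  event#9 t=21s outcome=S: state=OPEN
  event#10 t=22s outcome=S: state=CLOSED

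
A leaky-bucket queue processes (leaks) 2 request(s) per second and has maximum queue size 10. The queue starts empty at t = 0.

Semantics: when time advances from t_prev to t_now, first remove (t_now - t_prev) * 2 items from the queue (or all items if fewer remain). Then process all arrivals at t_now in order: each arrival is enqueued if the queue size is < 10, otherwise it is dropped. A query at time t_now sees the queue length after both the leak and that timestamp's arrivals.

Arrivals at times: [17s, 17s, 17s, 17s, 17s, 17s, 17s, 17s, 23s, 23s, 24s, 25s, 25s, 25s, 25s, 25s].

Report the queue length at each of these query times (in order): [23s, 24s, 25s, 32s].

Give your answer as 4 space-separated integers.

Answer: 2 1 5 0

Derivation:
Queue lengths at query times:
  query t=23s: backlog = 2
  query t=24s: backlog = 1
  query t=25s: backlog = 5
  query t=32s: backlog = 0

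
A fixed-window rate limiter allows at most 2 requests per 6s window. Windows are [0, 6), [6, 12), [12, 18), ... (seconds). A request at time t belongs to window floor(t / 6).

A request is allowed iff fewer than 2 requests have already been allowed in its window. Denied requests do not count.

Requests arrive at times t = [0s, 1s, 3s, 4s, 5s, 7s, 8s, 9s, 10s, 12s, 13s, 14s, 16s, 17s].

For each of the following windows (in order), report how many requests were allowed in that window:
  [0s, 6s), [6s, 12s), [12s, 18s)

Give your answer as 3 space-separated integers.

Answer: 2 2 2

Derivation:
Processing requests:
  req#1 t=0s (window 0): ALLOW
  req#2 t=1s (window 0): ALLOW
  req#3 t=3s (window 0): DENY
  req#4 t=4s (window 0): DENY
  req#5 t=5s (window 0): DENY
  req#6 t=7s (window 1): ALLOW
  req#7 t=8s (window 1): ALLOW
  req#8 t=9s (window 1): DENY
  req#9 t=10s (window 1): DENY
  req#10 t=12s (window 2): ALLOW
  req#11 t=13s (window 2): ALLOW
  req#12 t=14s (window 2): DENY
  req#13 t=16s (window 2): DENY
  req#14 t=17s (window 2): DENY

Allowed counts by window: 2 2 2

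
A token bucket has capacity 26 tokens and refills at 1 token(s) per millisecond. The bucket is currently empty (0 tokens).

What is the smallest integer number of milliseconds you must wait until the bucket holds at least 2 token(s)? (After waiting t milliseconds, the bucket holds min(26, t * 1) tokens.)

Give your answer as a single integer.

Need t * 1 >= 2, so t >= 2/1.
Smallest integer t = ceil(2/1) = 2.

Answer: 2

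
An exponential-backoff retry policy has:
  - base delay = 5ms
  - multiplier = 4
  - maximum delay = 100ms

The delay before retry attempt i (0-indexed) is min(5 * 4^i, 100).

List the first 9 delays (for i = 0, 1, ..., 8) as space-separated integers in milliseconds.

Answer: 5 20 80 100 100 100 100 100 100

Derivation:
Computing each delay:
  i=0: min(5*4^0, 100) = 5
  i=1: min(5*4^1, 100) = 20
  i=2: min(5*4^2, 100) = 80
  i=3: min(5*4^3, 100) = 100
  i=4: min(5*4^4, 100) = 100
  i=5: min(5*4^5, 100) = 100
  i=6: min(5*4^6, 100) = 100
  i=7: min(5*4^7, 100) = 100
  i=8: min(5*4^8, 100) = 100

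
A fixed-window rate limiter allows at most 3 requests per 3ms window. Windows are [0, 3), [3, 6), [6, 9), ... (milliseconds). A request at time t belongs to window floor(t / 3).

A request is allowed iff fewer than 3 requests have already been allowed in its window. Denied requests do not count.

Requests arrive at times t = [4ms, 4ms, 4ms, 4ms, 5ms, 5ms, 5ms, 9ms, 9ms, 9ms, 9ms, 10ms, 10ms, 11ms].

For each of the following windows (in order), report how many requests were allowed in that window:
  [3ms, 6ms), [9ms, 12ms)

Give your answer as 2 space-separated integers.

Answer: 3 3

Derivation:
Processing requests:
  req#1 t=4ms (window 1): ALLOW
  req#2 t=4ms (window 1): ALLOW
  req#3 t=4ms (window 1): ALLOW
  req#4 t=4ms (window 1): DENY
  req#5 t=5ms (window 1): DENY
  req#6 t=5ms (window 1): DENY
  req#7 t=5ms (window 1): DENY
  req#8 t=9ms (window 3): ALLOW
  req#9 t=9ms (window 3): ALLOW
  req#10 t=9ms (window 3): ALLOW
  req#11 t=9ms (window 3): DENY
  req#12 t=10ms (window 3): DENY
  req#13 t=10ms (window 3): DENY
  req#14 t=11ms (window 3): DENY

Allowed counts by window: 3 3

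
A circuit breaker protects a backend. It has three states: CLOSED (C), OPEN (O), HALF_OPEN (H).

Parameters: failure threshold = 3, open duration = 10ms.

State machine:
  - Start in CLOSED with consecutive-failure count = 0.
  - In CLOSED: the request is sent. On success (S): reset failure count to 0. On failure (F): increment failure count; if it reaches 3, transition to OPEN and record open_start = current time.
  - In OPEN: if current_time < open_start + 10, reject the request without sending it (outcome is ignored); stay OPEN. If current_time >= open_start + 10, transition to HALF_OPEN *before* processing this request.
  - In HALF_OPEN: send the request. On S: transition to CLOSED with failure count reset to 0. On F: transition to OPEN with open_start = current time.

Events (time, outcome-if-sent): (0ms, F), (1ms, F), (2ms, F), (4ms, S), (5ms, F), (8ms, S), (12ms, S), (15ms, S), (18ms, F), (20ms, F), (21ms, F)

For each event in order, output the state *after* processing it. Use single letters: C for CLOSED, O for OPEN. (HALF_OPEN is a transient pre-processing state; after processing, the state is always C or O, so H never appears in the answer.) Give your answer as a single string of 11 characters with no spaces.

State after each event:
  event#1 t=0ms outcome=F: state=CLOSED
  event#2 t=1ms outcome=F: state=CLOSED
  event#3 t=2ms outcome=F: state=OPEN
  event#4 t=4ms outcome=S: state=OPEN
  event#5 t=5ms outcome=F: state=OPEN
  event#6 t=8ms outcome=S: state=OPEN
  event#7 t=12ms outcome=S: state=CLOSED
  event#8 t=15ms outcome=S: state=CLOSED
  event#9 t=18ms outcome=F: state=CLOSED
  event#10 t=20ms outcome=F: state=CLOSED
  event#11 t=21ms outcome=F: state=OPEN

Answer: CCOOOOCCCCO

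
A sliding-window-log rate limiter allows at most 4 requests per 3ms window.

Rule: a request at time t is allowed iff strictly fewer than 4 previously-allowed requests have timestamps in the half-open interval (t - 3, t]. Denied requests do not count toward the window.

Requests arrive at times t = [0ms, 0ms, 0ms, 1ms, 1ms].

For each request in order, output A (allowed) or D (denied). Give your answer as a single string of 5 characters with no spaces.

Answer: AAAAD

Derivation:
Tracking allowed requests in the window:
  req#1 t=0ms: ALLOW
  req#2 t=0ms: ALLOW
  req#3 t=0ms: ALLOW
  req#4 t=1ms: ALLOW
  req#5 t=1ms: DENY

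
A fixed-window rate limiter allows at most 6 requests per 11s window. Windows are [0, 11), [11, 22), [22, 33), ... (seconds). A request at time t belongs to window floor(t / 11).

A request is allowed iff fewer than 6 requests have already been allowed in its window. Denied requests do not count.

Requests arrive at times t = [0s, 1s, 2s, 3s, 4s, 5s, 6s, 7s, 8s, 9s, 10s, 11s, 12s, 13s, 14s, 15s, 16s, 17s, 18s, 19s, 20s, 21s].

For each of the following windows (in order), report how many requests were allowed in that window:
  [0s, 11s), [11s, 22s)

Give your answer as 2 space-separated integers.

Answer: 6 6

Derivation:
Processing requests:
  req#1 t=0s (window 0): ALLOW
  req#2 t=1s (window 0): ALLOW
  req#3 t=2s (window 0): ALLOW
  req#4 t=3s (window 0): ALLOW
  req#5 t=4s (window 0): ALLOW
  req#6 t=5s (window 0): ALLOW
  req#7 t=6s (window 0): DENY
  req#8 t=7s (window 0): DENY
  req#9 t=8s (window 0): DENY
  req#10 t=9s (window 0): DENY
  req#11 t=10s (window 0): DENY
  req#12 t=11s (window 1): ALLOW
  req#13 t=12s (window 1): ALLOW
  req#14 t=13s (window 1): ALLOW
  req#15 t=14s (window 1): ALLOW
  req#16 t=15s (window 1): ALLOW
  req#17 t=16s (window 1): ALLOW
  req#18 t=17s (window 1): DENY
  req#19 t=18s (window 1): DENY
  req#20 t=19s (window 1): DENY
  req#21 t=20s (window 1): DENY
  req#22 t=21s (window 1): DENY

Allowed counts by window: 6 6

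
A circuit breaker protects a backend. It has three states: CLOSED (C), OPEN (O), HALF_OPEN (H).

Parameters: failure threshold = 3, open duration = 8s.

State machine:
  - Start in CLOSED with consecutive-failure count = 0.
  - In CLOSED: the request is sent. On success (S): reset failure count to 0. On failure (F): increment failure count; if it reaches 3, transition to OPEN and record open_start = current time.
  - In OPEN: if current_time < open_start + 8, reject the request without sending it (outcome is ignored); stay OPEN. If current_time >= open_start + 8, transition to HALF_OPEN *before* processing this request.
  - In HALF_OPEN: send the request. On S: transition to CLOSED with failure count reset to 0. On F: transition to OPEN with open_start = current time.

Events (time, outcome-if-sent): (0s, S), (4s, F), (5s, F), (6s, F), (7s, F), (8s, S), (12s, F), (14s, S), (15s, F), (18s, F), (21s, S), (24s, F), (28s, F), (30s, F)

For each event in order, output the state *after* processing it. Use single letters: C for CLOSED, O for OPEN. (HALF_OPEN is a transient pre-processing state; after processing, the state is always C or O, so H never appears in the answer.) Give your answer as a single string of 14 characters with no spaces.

Answer: CCCOOOOCCCCCCO

Derivation:
State after each event:
  event#1 t=0s outcome=S: state=CLOSED
  event#2 t=4s outcome=F: state=CLOSED
  event#3 t=5s outcome=F: state=CLOSED
  event#4 t=6s outcome=F: state=OPEN
  event#5 t=7s outcome=F: state=OPEN
  event#6 t=8s outcome=S: state=OPEN
  event#7 t=12s outcome=F: state=OPEN
  event#8 t=14s outcome=S: state=CLOSED
  event#9 t=15s outcome=F: state=CLOSED
  event#10 t=18s outcome=F: state=CLOSED
  event#11 t=21s outcome=S: state=CLOSED
  event#12 t=24s outcome=F: state=CLOSED
  event#13 t=28s outcome=F: state=CLOSED
  event#14 t=30s outcome=F: state=OPEN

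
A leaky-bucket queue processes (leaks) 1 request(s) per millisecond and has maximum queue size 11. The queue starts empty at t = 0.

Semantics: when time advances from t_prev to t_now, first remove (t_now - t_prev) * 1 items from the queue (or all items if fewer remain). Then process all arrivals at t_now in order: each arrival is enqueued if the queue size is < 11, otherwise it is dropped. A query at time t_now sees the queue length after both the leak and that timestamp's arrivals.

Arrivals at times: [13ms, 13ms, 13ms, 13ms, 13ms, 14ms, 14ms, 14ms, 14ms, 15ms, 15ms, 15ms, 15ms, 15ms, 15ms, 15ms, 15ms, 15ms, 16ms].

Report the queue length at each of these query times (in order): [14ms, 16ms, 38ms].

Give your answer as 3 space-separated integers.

Queue lengths at query times:
  query t=14ms: backlog = 8
  query t=16ms: backlog = 11
  query t=38ms: backlog = 0

Answer: 8 11 0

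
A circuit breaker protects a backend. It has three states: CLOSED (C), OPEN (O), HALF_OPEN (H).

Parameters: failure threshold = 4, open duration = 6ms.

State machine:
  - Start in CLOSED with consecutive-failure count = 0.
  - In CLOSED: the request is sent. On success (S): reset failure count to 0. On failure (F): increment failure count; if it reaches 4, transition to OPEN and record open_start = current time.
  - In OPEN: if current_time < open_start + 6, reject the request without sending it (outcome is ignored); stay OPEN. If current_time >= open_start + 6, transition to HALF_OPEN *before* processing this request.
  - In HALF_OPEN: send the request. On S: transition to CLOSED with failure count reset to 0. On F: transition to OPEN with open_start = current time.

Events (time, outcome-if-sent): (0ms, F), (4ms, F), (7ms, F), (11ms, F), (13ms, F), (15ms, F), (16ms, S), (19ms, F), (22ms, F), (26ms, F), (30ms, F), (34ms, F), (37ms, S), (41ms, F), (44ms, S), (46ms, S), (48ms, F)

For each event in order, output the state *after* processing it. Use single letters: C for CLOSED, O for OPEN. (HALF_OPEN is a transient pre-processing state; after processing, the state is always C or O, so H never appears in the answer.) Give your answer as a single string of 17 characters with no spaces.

Answer: CCCOOOOOOOOOOOOOO

Derivation:
State after each event:
  event#1 t=0ms outcome=F: state=CLOSED
  event#2 t=4ms outcome=F: state=CLOSED
  event#3 t=7ms outcome=F: state=CLOSED
  event#4 t=11ms outcome=F: state=OPEN
  event#5 t=13ms outcome=F: state=OPEN
  event#6 t=15ms outcome=F: state=OPEN
  event#7 t=16ms outcome=S: state=OPEN
  event#8 t=19ms outcome=F: state=OPEN
  event#9 t=22ms outcome=F: state=OPEN
  event#10 t=26ms outcome=F: state=OPEN
  event#11 t=30ms outcome=F: state=OPEN
  event#12 t=34ms outcome=F: state=OPEN
  event#13 t=37ms outcome=S: state=OPEN
  event#14 t=41ms outcome=F: state=OPEN
  event#15 t=44ms outcome=S: state=OPEN
  event#16 t=46ms outcome=S: state=OPEN
  event#17 t=48ms outcome=F: state=OPEN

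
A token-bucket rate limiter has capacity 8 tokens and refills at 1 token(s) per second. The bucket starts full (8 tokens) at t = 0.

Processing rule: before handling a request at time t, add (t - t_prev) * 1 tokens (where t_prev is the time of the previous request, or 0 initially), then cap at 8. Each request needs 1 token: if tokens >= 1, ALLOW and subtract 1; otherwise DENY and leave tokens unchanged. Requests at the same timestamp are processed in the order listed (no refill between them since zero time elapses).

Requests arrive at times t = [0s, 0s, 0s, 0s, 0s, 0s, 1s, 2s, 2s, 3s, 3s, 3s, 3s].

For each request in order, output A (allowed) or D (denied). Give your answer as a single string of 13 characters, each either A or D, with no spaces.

Simulating step by step:
  req#1 t=0s: ALLOW
  req#2 t=0s: ALLOW
  req#3 t=0s: ALLOW
  req#4 t=0s: ALLOW
  req#5 t=0s: ALLOW
  req#6 t=0s: ALLOW
  req#7 t=1s: ALLOW
  req#8 t=2s: ALLOW
  req#9 t=2s: ALLOW
  req#10 t=3s: ALLOW
  req#11 t=3s: ALLOW
  req#12 t=3s: DENY
  req#13 t=3s: DENY

Answer: AAAAAAAAAAADD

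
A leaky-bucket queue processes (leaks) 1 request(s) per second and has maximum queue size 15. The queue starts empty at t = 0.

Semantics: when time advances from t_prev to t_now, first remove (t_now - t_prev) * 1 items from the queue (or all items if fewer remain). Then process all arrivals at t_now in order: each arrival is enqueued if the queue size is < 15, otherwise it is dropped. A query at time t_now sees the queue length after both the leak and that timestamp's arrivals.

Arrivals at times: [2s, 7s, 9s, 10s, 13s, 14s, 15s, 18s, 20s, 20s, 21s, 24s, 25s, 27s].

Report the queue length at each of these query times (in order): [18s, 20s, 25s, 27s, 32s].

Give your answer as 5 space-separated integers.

Queue lengths at query times:
  query t=18s: backlog = 1
  query t=20s: backlog = 2
  query t=25s: backlog = 1
  query t=27s: backlog = 1
  query t=32s: backlog = 0

Answer: 1 2 1 1 0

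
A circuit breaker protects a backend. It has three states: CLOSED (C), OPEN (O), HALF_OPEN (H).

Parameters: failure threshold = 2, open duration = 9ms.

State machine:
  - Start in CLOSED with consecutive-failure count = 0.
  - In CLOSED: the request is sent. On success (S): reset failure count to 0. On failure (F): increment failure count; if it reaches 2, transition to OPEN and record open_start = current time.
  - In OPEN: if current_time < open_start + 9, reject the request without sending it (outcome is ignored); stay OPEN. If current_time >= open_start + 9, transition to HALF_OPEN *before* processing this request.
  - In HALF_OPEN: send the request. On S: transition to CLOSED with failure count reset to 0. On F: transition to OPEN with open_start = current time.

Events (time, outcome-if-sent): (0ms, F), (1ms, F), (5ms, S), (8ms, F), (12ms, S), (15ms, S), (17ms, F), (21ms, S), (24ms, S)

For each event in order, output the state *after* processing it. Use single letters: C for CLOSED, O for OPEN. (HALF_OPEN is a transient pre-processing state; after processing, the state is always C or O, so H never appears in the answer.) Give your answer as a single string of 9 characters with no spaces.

State after each event:
  event#1 t=0ms outcome=F: state=CLOSED
  event#2 t=1ms outcome=F: state=OPEN
  event#3 t=5ms outcome=S: state=OPEN
  event#4 t=8ms outcome=F: state=OPEN
  event#5 t=12ms outcome=S: state=CLOSED
  event#6 t=15ms outcome=S: state=CLOSED
  event#7 t=17ms outcome=F: state=CLOSED
  event#8 t=21ms outcome=S: state=CLOSED
  event#9 t=24ms outcome=S: state=CLOSED

Answer: COOOCCCCC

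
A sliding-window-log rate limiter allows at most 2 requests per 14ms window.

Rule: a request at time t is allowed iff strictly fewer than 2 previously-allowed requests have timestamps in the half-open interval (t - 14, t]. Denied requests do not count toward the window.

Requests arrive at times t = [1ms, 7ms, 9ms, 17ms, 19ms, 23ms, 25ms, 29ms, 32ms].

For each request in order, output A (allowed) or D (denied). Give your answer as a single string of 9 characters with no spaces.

Tracking allowed requests in the window:
  req#1 t=1ms: ALLOW
  req#2 t=7ms: ALLOW
  req#3 t=9ms: DENY
  req#4 t=17ms: ALLOW
  req#5 t=19ms: DENY
  req#6 t=23ms: ALLOW
  req#7 t=25ms: DENY
  req#8 t=29ms: DENY
  req#9 t=32ms: ALLOW

Answer: AADADADDA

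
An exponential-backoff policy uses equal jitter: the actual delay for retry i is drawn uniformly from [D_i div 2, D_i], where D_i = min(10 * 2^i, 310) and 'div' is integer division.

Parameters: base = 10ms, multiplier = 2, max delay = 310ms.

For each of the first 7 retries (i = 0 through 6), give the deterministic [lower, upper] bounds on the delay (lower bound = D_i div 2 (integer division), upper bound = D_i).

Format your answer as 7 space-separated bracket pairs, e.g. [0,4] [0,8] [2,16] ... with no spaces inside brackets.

Computing bounds per retry:
  i=0: D_i=min(10*2^0,310)=10, bounds=[5,10]
  i=1: D_i=min(10*2^1,310)=20, bounds=[10,20]
  i=2: D_i=min(10*2^2,310)=40, bounds=[20,40]
  i=3: D_i=min(10*2^3,310)=80, bounds=[40,80]
  i=4: D_i=min(10*2^4,310)=160, bounds=[80,160]
  i=5: D_i=min(10*2^5,310)=310, bounds=[155,310]
  i=6: D_i=min(10*2^6,310)=310, bounds=[155,310]

Answer: [5,10] [10,20] [20,40] [40,80] [80,160] [155,310] [155,310]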